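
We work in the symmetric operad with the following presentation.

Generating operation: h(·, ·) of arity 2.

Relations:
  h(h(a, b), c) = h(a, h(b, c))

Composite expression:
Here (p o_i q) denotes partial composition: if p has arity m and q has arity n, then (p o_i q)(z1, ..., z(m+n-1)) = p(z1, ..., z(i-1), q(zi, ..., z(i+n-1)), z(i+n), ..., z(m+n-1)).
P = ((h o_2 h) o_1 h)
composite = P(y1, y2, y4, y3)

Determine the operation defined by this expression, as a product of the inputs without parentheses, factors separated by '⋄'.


y1 ⋄ y2 ⋄ y4 ⋄ y3

Key point: h is associative — brackets drop, the y-order remains.
h(y1, y2) collapses to y1 ⋄ y2
h(y4, y3) collapses to y4 ⋄ y3
h(h(y1, y2), h(y4, y3)) collapses to y1 ⋄ y2 ⋄ y4 ⋄ y3


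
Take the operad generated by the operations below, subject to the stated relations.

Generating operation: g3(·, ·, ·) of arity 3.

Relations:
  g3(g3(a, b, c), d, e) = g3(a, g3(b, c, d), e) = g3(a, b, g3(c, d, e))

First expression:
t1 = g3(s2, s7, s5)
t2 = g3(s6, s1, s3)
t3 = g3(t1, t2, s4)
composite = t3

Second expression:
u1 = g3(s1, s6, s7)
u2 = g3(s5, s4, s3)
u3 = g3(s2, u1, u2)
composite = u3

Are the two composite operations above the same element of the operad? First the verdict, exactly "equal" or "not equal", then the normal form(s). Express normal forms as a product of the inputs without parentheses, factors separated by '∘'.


Reducing the first expression gives s2 ∘ s7 ∘ s5 ∘ s6 ∘ s1 ∘ s3 ∘ s4
Reducing the second expression gives s2 ∘ s1 ∘ s6 ∘ s7 ∘ s5 ∘ s4 ∘ s3
Distinct normal forms: not equal.

not equal — first s2 ∘ s7 ∘ s5 ∘ s6 ∘ s1 ∘ s3 ∘ s4, second s2 ∘ s1 ∘ s6 ∘ s7 ∘ s5 ∘ s4 ∘ s3


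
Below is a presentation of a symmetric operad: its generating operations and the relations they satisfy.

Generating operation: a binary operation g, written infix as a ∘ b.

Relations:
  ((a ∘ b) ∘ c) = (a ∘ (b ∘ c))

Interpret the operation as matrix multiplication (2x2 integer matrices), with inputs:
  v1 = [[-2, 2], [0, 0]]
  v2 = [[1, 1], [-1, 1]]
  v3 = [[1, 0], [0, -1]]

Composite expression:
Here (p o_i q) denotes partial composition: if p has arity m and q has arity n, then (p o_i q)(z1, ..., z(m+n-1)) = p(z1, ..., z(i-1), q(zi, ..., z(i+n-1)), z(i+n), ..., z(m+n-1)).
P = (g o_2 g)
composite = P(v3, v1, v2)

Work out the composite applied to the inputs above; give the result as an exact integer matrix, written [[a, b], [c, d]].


[[-4, 0], [0, 0]]


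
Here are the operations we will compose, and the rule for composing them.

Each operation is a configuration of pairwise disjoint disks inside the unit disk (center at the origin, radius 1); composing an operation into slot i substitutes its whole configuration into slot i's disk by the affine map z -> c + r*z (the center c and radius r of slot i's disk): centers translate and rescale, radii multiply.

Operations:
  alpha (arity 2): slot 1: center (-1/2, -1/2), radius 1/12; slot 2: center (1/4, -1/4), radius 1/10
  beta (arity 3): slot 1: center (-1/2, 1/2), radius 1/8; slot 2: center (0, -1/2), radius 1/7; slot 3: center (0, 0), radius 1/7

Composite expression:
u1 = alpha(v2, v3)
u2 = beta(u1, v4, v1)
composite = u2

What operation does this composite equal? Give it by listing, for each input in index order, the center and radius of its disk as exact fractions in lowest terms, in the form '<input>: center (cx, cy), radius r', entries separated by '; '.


v1: center (0, 0), radius 1/7; v2: center (-9/16, 7/16), radius 1/96; v3: center (-15/32, 15/32), radius 1/80; v4: center (0, -1/2), radius 1/7

Affine substitution under beta: radii multiply and v-centers shift.
input v2: applying the 2 nested substitutions gives center (-9/16, 7/16), radius 1/96
input v3: applying the 2 nested substitutions gives center (-15/32, 15/32), radius 1/80
input v4: applying the 1 nested substitution gives center (0, -1/2), radius 1/7
input v1: applying the 1 nested substitution gives center (0, 0), radius 1/7


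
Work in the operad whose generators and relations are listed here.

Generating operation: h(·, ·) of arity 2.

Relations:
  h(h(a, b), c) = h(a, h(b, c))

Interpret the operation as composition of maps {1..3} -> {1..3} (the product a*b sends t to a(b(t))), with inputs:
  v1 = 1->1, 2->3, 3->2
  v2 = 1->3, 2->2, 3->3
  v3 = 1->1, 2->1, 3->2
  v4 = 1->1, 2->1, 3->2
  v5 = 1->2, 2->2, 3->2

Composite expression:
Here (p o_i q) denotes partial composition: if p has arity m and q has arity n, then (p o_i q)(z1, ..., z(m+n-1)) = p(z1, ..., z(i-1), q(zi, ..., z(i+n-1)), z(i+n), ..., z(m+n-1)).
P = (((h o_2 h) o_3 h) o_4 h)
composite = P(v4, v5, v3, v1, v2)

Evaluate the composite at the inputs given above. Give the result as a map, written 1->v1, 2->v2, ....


1->1, 2->1, 3->1


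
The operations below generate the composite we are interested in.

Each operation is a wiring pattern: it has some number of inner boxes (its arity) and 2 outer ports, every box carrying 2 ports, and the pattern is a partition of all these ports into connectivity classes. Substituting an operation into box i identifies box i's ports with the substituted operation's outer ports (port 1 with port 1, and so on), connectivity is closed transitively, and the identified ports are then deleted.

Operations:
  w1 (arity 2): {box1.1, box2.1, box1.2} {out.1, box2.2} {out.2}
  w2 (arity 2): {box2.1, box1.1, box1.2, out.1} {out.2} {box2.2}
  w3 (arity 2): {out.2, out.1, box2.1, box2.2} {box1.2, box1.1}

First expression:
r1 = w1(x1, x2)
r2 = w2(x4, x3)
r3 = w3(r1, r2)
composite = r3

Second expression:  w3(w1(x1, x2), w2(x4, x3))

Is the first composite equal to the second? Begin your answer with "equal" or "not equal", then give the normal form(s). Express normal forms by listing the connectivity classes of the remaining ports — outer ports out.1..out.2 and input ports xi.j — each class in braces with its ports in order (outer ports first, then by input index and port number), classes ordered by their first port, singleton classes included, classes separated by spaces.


equal; both compose to {out.1, out.2, x3.1, x4.1, x4.2} {x1.1, x1.2, x2.1} {x2.2} {x3.2}

The first expression reduces to {out.1, out.2, x3.1, x4.1, x4.2} {x1.1, x1.2, x2.1} {x2.2} {x3.2}
The second expression reduces to {out.1, out.2, x3.1, x4.1, x4.2} {x1.1, x1.2, x2.1} {x2.2} {x3.2}
Same normal form: equal.


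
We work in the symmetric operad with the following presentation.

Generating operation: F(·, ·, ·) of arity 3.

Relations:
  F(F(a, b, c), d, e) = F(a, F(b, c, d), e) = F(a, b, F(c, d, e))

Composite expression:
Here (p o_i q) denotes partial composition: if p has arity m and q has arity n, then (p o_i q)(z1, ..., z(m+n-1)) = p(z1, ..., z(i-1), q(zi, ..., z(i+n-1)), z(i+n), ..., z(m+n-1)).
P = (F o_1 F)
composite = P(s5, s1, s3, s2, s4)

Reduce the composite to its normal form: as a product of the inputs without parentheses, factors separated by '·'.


s5 · s1 · s3 · s2 · s4


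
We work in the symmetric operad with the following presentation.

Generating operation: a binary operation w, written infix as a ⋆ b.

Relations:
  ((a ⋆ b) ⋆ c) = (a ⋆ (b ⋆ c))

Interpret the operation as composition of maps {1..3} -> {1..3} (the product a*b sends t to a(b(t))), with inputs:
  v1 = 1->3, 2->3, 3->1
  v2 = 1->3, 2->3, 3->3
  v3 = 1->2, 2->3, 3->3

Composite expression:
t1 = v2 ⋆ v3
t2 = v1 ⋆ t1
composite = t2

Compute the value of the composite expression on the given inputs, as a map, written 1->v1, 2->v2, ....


1->1, 2->1, 3->1

(v2 ⋆ v3) = 1->3, 2->3, 3->3
(v1 ⋆ (v2 ⋆ v3)) = 1->1, 2->1, 3->1


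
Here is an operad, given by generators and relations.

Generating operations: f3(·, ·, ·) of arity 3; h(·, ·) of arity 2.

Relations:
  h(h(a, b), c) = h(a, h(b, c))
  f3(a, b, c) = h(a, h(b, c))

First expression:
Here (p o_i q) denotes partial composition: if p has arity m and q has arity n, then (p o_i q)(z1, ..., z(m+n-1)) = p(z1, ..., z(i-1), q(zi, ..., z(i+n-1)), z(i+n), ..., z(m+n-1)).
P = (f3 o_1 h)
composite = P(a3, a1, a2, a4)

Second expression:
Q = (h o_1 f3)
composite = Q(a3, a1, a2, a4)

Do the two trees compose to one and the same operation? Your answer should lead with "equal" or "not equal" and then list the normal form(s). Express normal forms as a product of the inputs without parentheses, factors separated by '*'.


equal; the common form is a3 * a1 * a2 * a4


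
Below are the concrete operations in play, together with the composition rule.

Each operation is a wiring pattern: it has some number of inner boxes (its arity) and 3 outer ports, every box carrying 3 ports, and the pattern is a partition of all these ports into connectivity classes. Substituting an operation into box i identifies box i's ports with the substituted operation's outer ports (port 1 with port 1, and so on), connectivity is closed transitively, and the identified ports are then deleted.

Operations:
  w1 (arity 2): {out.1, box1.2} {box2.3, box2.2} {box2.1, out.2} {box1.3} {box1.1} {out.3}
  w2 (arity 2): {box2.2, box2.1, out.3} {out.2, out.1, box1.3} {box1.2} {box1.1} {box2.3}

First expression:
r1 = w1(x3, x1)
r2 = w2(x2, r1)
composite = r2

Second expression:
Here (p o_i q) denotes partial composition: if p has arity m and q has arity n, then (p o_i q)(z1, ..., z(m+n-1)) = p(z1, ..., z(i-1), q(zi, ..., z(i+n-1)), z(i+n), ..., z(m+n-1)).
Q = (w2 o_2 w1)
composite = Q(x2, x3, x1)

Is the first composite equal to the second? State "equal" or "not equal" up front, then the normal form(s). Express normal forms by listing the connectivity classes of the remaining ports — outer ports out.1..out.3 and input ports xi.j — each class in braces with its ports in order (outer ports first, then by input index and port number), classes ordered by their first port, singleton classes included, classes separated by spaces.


equal: each reduces to {out.1, out.2, x2.3} {out.3, x1.1, x3.2} {x1.2, x1.3} {x2.1} {x2.2} {x3.1} {x3.3}

Reducing the first expression gives {out.1, out.2, x2.3} {out.3, x1.1, x3.2} {x1.2, x1.3} {x2.1} {x2.2} {x3.1} {x3.3}
Reducing the second expression gives {out.1, out.2, x2.3} {out.3, x1.1, x3.2} {x1.2, x1.3} {x2.1} {x2.2} {x3.1} {x3.3}
The forms coincide; equal.


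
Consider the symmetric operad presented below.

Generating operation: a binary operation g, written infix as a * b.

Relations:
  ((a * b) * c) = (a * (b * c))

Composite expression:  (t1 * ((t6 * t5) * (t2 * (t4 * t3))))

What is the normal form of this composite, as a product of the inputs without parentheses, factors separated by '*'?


t1 * t6 * t5 * t2 * t4 * t3

Associativity of g dissolves the nesting; only the t-input order survives.
(t6 * t5) spells out as t6 * t5
(t4 * t3) spells out as t4 * t3
(t2 * (t4 * t3)) spells out as t2 * t4 * t3
((t6 * t5) * (t2 * (t4 * t3))) spells out as t6 * t5 * t2 * t4 * t3
(t1 * ((t6 * t5) * (t2 * (t4 * t3)))) spells out as t1 * t6 * t5 * t2 * t4 * t3


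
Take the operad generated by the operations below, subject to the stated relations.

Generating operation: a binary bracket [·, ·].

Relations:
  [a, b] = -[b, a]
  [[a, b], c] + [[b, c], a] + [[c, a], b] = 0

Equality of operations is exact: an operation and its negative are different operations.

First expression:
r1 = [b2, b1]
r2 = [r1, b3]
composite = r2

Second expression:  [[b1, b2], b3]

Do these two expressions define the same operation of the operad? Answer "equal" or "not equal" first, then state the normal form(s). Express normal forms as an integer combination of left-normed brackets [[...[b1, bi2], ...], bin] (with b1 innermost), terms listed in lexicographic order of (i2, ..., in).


The first expression reduces to -[[b1, b2], b3]
The second expression reduces to [[b1, b2], b3]
They disagree, so not equal.

not equal; first: -[[b1, b2], b3]; second: [[b1, b2], b3]


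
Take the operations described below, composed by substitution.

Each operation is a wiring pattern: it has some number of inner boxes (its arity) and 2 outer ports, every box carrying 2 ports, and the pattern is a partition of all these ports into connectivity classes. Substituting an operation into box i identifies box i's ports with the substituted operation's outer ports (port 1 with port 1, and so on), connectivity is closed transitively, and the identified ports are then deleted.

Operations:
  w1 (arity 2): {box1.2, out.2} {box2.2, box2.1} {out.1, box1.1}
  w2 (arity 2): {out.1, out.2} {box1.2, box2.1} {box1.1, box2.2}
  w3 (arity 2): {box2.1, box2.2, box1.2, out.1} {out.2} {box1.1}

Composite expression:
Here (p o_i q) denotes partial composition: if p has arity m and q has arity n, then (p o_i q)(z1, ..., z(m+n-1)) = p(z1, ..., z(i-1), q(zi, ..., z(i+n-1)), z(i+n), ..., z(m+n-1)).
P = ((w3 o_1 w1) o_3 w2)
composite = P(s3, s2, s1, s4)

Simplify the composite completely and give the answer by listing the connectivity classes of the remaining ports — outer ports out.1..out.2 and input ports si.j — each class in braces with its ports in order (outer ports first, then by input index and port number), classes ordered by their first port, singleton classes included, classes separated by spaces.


{out.1, s3.2} {out.2} {s1.1, s4.2} {s1.2, s4.1} {s2.1, s2.2} {s3.1}

Reachability decides: close wires over w3-identified ports.
the subtree at w1 composes to {out.1, s3.1} {out.2, s3.2} {s2.1, s2.2} on (s3, s2); out.j = own outer ports
the subtree at w2 composes to {out.1, out.2} {s1.1, s4.2} {s1.2, s4.1} on (s1, s4); out.j = own outer ports
the subtree at w3 composes to {out.1, s3.2} {out.2} {s1.1, s4.2} {s1.2, s4.1} {s2.1, s2.2} {s3.1} on (s3, s2, s1, s4); out.j = own outer ports


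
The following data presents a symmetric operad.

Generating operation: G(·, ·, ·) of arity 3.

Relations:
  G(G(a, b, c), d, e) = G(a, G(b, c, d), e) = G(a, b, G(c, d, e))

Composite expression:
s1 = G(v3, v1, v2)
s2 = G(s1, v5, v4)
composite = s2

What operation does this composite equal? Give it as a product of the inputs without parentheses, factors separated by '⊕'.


All parenthesizations of G agree; list the v-inputs left to right.
G(v3, v1, v2) spells out as v3 ⊕ v1 ⊕ v2
G(G(v3, v1, v2), v5, v4) spells out as v3 ⊕ v1 ⊕ v2 ⊕ v5 ⊕ v4

v3 ⊕ v1 ⊕ v2 ⊕ v5 ⊕ v4


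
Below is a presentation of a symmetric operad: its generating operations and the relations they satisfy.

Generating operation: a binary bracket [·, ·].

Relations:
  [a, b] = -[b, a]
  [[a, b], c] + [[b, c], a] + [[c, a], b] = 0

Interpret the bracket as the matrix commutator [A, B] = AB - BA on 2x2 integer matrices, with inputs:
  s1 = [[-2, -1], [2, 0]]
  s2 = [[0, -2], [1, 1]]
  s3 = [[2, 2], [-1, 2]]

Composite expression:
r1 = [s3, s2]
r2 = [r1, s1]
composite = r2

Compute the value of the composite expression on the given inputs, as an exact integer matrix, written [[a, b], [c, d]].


[[5, 4], [-2, -5]]


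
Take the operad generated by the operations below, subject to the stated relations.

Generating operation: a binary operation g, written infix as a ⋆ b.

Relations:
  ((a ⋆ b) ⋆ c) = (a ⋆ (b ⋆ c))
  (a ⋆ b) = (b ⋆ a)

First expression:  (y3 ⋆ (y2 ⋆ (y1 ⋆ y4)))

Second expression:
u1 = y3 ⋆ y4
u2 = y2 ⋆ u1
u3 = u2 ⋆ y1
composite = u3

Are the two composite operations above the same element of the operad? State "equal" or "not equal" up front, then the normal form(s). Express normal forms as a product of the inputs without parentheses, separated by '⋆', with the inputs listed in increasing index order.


The first composite normalizes to y1 ⋆ y2 ⋆ y3 ⋆ y4
The second composite normalizes to y1 ⋆ y2 ⋆ y3 ⋆ y4
Same normal form: equal.

equal; both compose to y1 ⋆ y2 ⋆ y3 ⋆ y4


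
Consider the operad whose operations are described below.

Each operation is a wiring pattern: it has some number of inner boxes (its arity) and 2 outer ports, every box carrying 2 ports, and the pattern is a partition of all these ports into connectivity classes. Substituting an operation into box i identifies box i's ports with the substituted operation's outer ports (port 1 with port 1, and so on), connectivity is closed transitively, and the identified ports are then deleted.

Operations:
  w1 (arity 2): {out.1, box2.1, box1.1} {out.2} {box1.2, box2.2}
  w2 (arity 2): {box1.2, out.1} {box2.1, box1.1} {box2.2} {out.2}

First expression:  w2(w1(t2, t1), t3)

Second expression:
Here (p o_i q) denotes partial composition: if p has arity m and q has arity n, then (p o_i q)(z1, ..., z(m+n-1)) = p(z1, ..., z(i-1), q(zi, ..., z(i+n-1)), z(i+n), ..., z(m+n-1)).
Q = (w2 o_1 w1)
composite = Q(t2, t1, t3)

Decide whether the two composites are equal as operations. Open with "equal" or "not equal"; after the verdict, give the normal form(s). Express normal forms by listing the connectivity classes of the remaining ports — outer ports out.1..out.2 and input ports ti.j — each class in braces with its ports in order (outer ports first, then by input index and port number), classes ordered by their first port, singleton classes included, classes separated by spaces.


equal: each reduces to {out.1} {out.2} {t1.1, t2.1, t3.1} {t1.2, t2.2} {t3.2}

The first expression, normalized: {out.1} {out.2} {t1.1, t2.1, t3.1} {t1.2, t2.2} {t3.2}
The second expression, normalized: {out.1} {out.2} {t1.1, t2.1, t3.1} {t1.2, t2.2} {t3.2}
Both agree, so they are equal.


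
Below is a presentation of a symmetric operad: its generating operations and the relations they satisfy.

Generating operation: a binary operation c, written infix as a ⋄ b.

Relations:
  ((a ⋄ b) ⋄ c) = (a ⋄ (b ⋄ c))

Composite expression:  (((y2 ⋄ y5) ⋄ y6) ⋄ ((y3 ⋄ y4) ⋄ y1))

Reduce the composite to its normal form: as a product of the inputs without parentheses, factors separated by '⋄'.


The c-tree's shape is irrelevant; the y-reading-order decides.
(y2 ⋄ y5) linearizes to y2 ⋄ y5
((y2 ⋄ y5) ⋄ y6) linearizes to y2 ⋄ y5 ⋄ y6
(y3 ⋄ y4) linearizes to y3 ⋄ y4
((y3 ⋄ y4) ⋄ y1) linearizes to y3 ⋄ y4 ⋄ y1
(((y2 ⋄ y5) ⋄ y6) ⋄ ((y3 ⋄ y4) ⋄ y1)) linearizes to y2 ⋄ y5 ⋄ y6 ⋄ y3 ⋄ y4 ⋄ y1

y2 ⋄ y5 ⋄ y6 ⋄ y3 ⋄ y4 ⋄ y1


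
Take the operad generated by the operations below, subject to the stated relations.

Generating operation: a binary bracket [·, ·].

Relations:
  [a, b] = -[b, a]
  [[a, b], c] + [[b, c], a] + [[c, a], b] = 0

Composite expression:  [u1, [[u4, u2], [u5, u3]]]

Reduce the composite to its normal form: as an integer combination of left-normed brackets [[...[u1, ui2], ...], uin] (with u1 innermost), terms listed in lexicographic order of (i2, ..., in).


[[[[u1, u2], u4], u3], u5] - [[[[u1, u2], u4], u5], u3] - [[[[u1, u3], u5], u2], u4] + [[[[u1, u3], u5], u4], u2] - [[[[u1, u4], u2], u3], u5] + [[[[u1, u4], u2], u5], u3] + [[[[u1, u5], u3], u2], u4] - [[[[u1, u5], u3], u4], u2]

In the tensor algebra, words opening u1 carry the u1-anchored form.
Composite bracket: [u1, [[u4, u2], [u5, u3]]]
Each bracket splits as ab - ba, giving 16 signed words (2^4 = 16).
Only words starting with u1 matter:
  the word u1u2u4u3u5 carries sign +1 and contributes +[[[[u1, u2], u4], u3], u5]
  the word u1u2u4u5u3 carries sign -1 and contributes -[[[[u1, u2], u4], u5], u3]
  the word u1u3u5u2u4 carries sign -1 and contributes -[[[[u1, u3], u5], u2], u4]
  the word u1u3u5u4u2 carries sign +1 and contributes +[[[[u1, u3], u5], u4], u2]
  the word u1u4u2u3u5 carries sign -1 and contributes -[[[[u1, u4], u2], u3], u5]
  the word u1u4u2u5u3 carries sign +1 and contributes +[[[[u1, u4], u2], u5], u3]
  the word u1u5u3u2u4 carries sign +1 and contributes +[[[[u1, u5], u3], u2], u4]
  the word u1u5u3u4u2 carries sign -1 and contributes -[[[[u1, u5], u3], u4], u2]


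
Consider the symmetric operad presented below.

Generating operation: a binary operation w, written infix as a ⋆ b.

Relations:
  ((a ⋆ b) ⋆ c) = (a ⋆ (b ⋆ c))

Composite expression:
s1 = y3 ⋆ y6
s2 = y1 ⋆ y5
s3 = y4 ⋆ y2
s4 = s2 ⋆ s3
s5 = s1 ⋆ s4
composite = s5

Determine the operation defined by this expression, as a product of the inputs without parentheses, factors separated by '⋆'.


y3 ⋆ y6 ⋆ y1 ⋆ y5 ⋆ y4 ⋆ y2


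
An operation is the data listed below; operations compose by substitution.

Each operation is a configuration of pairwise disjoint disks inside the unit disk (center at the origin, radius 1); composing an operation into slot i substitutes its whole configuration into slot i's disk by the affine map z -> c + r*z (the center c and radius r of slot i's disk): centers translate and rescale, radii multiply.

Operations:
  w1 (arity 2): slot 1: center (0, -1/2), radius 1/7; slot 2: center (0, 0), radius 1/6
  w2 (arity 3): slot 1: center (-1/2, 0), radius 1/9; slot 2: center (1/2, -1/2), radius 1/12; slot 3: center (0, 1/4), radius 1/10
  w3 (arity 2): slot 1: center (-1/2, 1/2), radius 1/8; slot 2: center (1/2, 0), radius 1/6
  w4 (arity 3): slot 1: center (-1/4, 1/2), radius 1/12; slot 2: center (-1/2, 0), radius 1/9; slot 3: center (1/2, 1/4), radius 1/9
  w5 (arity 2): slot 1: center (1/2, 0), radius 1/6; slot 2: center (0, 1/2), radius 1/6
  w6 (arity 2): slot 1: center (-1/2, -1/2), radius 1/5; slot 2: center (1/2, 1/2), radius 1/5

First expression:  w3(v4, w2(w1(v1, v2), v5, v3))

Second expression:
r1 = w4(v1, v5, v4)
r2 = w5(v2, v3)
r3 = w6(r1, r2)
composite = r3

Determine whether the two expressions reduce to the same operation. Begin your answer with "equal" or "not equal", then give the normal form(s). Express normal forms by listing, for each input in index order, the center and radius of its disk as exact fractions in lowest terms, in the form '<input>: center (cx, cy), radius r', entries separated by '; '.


not equal; first: v1: center (5/12, -1/108), radius 1/378; v2: center (5/12, 0), radius 1/324; v3: center (1/2, 1/24), radius 1/60; v4: center (-1/2, 1/2), radius 1/8; v5: center (7/12, -1/12), radius 1/72; second: v1: center (-11/20, -2/5), radius 1/60; v2: center (3/5, 1/2), radius 1/30; v3: center (1/2, 3/5), radius 1/30; v4: center (-2/5, -9/20), radius 1/45; v5: center (-3/5, -1/2), radius 1/45

The first expression reduces to v1: center (5/12, -1/108), radius 1/378; v2: center (5/12, 0), radius 1/324; v3: center (1/2, 1/24), radius 1/60; v4: center (-1/2, 1/2), radius 1/8; v5: center (7/12, -1/12), radius 1/72
The second expression reduces to v1: center (-11/20, -2/5), radius 1/60; v2: center (3/5, 1/2), radius 1/30; v3: center (1/2, 3/5), radius 1/30; v4: center (-2/5, -9/20), radius 1/45; v5: center (-3/5, -1/2), radius 1/45
No match — not equal.


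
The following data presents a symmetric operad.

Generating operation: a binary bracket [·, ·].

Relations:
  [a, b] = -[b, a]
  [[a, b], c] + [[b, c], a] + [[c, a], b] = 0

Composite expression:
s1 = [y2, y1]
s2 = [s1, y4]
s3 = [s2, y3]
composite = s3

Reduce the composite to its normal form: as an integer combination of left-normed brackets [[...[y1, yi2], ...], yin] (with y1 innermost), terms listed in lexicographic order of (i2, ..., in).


-[[[y1, y2], y4], y3]

Left-normed coefficients sit on the y1-initial expansion words.
Composite bracket: [[[y2, y1], y4], y3]
Expanding via [a, b] = ab - ba: 8 signed words (2^3 = 8).
Keep just the words that open with y1:
  from y1y2y4y3, sign -1: term -[[[y1, y2], y4], y3]


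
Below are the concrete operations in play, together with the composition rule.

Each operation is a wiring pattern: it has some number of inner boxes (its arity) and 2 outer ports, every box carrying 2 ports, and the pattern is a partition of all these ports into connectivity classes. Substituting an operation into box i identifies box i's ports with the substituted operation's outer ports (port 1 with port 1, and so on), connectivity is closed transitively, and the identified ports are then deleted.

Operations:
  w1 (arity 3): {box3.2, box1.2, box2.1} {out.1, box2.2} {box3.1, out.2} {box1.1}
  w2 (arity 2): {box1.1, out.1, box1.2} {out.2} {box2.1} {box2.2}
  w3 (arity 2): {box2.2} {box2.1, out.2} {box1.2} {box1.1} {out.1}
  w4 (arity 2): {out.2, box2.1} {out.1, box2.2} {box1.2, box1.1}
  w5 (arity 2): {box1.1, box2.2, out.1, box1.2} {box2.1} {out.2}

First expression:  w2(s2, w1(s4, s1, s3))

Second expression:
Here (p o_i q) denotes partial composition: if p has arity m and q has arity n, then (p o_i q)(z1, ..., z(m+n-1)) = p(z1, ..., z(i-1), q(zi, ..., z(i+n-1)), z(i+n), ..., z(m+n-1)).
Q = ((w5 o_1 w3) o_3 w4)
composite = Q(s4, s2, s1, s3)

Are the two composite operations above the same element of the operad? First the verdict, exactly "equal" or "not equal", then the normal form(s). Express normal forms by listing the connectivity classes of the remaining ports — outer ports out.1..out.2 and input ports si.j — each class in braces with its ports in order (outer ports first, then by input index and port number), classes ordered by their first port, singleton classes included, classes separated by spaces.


not equal — first {out.1, s2.1, s2.2} {out.2} {s1.1, s3.2, s4.2} {s1.2} {s3.1} {s4.1}, second {out.1, s2.1, s3.1} {out.2} {s1.1, s1.2} {s2.2} {s3.2} {s4.1} {s4.2}

The first expression reduces to {out.1, s2.1, s2.2} {out.2} {s1.1, s3.2, s4.2} {s1.2} {s3.1} {s4.1}
The second expression reduces to {out.1, s2.1, s3.1} {out.2} {s1.1, s1.2} {s2.2} {s3.2} {s4.1} {s4.2}
The forms do not match — not equal.


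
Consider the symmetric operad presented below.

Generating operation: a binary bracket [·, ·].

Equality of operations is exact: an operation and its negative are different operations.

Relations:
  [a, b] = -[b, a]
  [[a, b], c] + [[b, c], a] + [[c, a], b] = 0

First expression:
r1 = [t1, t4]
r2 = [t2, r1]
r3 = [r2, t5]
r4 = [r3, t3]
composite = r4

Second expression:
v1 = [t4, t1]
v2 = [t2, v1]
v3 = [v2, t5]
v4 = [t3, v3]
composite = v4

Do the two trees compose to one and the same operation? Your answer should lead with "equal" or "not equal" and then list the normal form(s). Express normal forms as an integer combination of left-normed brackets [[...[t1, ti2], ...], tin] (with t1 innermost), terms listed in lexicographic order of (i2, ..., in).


equal — both sides give -[[[[t1, t4], t2], t5], t3]

The first expression reduces to -[[[[t1, t4], t2], t5], t3]
The second expression reduces to -[[[[t1, t4], t2], t5], t3]
The forms coincide; equal.


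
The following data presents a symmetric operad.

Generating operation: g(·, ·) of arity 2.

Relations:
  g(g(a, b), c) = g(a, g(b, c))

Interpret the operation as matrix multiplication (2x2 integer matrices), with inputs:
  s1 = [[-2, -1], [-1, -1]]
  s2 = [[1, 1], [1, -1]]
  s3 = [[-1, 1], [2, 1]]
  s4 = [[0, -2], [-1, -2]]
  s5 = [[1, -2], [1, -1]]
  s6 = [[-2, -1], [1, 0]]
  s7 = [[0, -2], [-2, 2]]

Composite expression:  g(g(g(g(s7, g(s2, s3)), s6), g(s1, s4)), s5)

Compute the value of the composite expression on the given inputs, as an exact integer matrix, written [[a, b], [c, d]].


[[-114, 132], [124, -144]]

g(s2, s3) = [[1, 2], [-3, 0]]
g(s7, g(s2, s3)) = [[6, 0], [-8, -4]]
g(g(s7, g(s2, s3)), s6) = [[-12, -6], [12, 8]]
g(s1, s4) = [[1, 6], [1, 4]]
g(g(g(s7, g(s2, s3)), s6), g(s1, s4)) = [[-18, -96], [20, 104]]
g(g(g(g(s7, g(s2, s3)), s6), g(s1, s4)), s5) = [[-114, 132], [124, -144]]


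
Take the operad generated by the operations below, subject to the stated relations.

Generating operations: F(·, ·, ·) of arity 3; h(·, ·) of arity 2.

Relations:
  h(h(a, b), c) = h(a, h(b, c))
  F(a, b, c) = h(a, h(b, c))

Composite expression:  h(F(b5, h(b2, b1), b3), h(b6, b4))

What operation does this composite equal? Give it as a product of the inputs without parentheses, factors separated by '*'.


Every regrouping of h is equal, so read the b-inputs in written order.
h(b2, b1) reduces to b2 * b1
F(b5, h(b2, b1), b3) reduces to b5 * b2 * b1 * b3
h(b6, b4) reduces to b6 * b4
h(F(b5, h(b2, b1), b3), h(b6, b4)) reduces to b5 * b2 * b1 * b3 * b6 * b4

b5 * b2 * b1 * b3 * b6 * b4


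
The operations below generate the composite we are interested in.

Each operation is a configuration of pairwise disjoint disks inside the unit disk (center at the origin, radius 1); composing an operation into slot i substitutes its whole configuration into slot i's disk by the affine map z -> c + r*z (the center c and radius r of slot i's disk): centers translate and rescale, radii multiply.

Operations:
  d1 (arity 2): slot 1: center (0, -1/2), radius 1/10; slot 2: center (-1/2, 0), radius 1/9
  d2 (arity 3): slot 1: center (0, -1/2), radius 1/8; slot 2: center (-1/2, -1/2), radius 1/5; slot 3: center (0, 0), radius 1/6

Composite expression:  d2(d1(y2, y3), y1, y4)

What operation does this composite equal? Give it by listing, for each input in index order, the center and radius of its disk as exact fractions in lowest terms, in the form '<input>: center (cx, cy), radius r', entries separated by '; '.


Below d2, radii multiply path by path; the y-disk centers shift.
tracing y2 down its 2-map path: center (0, -9/16), radius 1/80
tracing y3 down its 2-map path: center (-1/16, -1/2), radius 1/72
tracing y1 down its 1-map path: center (-1/2, -1/2), radius 1/5
tracing y4 down its 1-map path: center (0, 0), radius 1/6

y1: center (-1/2, -1/2), radius 1/5; y2: center (0, -9/16), radius 1/80; y3: center (-1/16, -1/2), radius 1/72; y4: center (0, 0), radius 1/6


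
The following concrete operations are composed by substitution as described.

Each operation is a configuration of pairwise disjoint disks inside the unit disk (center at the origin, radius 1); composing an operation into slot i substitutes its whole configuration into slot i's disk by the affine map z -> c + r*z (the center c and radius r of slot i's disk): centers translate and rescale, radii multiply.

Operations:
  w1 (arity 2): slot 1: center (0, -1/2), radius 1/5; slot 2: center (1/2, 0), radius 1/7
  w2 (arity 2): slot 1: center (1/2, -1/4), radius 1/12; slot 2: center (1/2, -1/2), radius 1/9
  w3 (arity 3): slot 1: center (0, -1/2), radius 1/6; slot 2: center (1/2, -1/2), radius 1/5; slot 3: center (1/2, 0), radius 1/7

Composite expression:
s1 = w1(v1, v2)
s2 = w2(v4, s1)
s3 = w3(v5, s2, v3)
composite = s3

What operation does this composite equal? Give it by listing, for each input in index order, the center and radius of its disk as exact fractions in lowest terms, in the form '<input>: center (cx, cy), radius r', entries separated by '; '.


Affine substitution under w3: radii multiply and v-centers shift.
v5: after 1 affine step, its disk has center (0, -1/2), radius 1/6
v4: after 2 affine steps, its disk has center (3/5, -11/20), radius 1/60
v1: after 3 affine steps, its disk has center (3/5, -11/18), radius 1/225
v2: after 3 affine steps, its disk has center (11/18, -3/5), radius 1/315
v3: after 1 affine step, its disk has center (1/2, 0), radius 1/7

v1: center (3/5, -11/18), radius 1/225; v2: center (11/18, -3/5), radius 1/315; v3: center (1/2, 0), radius 1/7; v4: center (3/5, -11/20), radius 1/60; v5: center (0, -1/2), radius 1/6


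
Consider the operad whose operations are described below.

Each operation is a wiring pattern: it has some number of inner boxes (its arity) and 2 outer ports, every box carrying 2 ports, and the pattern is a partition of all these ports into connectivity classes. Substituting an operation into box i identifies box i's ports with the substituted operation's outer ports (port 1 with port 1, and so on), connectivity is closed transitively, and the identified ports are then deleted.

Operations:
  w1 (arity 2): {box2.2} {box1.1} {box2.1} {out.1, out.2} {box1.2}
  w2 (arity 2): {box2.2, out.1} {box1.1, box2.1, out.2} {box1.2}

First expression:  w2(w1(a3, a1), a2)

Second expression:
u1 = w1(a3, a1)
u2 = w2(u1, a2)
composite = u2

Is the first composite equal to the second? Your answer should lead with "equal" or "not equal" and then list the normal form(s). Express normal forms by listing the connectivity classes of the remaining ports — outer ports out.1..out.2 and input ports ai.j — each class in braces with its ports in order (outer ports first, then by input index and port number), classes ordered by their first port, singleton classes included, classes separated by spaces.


equal; both compose to {out.1, a2.2} {out.2, a2.1} {a1.1} {a1.2} {a3.1} {a3.2}


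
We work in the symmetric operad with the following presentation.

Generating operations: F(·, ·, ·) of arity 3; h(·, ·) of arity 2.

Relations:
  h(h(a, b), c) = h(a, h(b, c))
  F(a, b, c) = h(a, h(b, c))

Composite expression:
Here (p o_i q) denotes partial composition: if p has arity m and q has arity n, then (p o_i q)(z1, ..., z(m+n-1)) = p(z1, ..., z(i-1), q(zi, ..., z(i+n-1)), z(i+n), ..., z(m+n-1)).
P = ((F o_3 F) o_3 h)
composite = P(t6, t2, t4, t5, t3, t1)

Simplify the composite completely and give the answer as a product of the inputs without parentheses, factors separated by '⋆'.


Every regrouping of F is equal, so read the t-inputs in written order.
h(t4, t5) collapses to t4 ⋆ t5
F(h(t4, t5), t3, t1) collapses to t4 ⋆ t5 ⋆ t3 ⋆ t1
F(t6, t2, F(h(t4, t5), t3, t1)) collapses to t6 ⋆ t2 ⋆ t4 ⋆ t5 ⋆ t3 ⋆ t1

t6 ⋆ t2 ⋆ t4 ⋆ t5 ⋆ t3 ⋆ t1


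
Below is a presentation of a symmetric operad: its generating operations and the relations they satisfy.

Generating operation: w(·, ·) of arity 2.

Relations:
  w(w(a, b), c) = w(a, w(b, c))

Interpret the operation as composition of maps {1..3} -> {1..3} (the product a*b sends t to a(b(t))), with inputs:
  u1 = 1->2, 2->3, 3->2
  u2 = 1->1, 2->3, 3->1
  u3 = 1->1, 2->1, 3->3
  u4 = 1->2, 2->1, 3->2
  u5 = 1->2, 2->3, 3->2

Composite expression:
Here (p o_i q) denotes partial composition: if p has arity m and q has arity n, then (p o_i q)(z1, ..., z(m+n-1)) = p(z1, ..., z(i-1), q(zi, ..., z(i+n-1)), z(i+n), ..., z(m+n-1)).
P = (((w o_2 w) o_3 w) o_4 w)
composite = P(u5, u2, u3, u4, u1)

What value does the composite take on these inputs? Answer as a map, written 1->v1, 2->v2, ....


1->2, 2->2, 3->2

w(u4, u1) = 1->1, 2->2, 3->1
w(u3, w(u4, u1)) = 1->1, 2->1, 3->1
w(u2, w(u3, w(u4, u1))) = 1->1, 2->1, 3->1
w(u5, w(u2, w(u3, w(u4, u1)))) = 1->2, 2->2, 3->2


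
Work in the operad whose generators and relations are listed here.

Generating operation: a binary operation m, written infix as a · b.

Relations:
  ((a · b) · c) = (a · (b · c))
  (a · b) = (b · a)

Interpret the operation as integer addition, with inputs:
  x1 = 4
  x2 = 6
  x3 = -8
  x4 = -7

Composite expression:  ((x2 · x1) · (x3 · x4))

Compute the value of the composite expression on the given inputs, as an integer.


-5

(x2 · x1) = 10
(x3 · x4) = -15
((x2 · x1) · (x3 · x4)) = -5


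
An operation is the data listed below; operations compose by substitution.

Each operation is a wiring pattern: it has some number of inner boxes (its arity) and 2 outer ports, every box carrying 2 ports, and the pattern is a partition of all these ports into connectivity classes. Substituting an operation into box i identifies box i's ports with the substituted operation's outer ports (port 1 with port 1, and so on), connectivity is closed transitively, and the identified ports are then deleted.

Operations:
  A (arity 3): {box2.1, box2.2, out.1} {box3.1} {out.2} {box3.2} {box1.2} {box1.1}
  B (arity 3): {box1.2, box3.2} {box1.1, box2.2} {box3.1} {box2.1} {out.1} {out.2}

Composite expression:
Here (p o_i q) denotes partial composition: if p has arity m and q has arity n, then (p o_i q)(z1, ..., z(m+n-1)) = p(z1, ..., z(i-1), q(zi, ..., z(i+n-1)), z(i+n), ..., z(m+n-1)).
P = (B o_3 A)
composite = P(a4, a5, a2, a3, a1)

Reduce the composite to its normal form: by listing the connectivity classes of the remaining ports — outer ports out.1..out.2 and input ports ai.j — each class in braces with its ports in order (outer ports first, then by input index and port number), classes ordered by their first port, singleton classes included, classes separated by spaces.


{out.1} {out.2} {a1.1} {a1.2} {a2.1} {a2.2} {a3.1, a3.2} {a4.1, a5.2} {a4.2} {a5.1}

After gluing at B, chains via deleted ports link the a-ports.
the subtree at A composes to {out.1, a3.1, a3.2} {out.2} {a1.1} {a1.2} {a2.1} {a2.2} on (a2, a3, a1); out.j = own outer ports
the subtree at B composes to {out.1} {out.2} {a1.1} {a1.2} {a2.1} {a2.2} {a3.1, a3.2} {a4.1, a5.2} {a4.2} {a5.1} on (a4, a5, a2, a3, a1); out.j = own outer ports


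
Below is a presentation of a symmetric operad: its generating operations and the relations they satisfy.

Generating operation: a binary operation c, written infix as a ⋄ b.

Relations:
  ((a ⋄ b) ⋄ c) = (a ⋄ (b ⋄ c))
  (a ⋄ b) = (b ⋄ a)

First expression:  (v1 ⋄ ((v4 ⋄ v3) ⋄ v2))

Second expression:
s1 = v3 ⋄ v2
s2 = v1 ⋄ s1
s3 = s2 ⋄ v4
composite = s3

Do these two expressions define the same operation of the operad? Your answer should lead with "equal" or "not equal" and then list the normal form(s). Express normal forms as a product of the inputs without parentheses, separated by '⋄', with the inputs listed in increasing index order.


equal — both sides give v1 ⋄ v2 ⋄ v3 ⋄ v4


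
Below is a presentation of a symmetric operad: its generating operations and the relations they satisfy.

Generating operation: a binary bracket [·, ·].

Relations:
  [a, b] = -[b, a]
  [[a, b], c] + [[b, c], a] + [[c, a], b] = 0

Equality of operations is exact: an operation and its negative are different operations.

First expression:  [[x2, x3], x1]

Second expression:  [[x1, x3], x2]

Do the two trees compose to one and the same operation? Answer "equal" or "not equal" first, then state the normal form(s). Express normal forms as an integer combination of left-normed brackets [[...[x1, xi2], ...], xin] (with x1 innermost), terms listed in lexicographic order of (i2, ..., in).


not equal: they reduce to -[[x1, x2], x3] + [[x1, x3], x2] and [[x1, x3], x2]

The first composite normalizes to -[[x1, x2], x3] + [[x1, x3], x2]
The second composite normalizes to [[x1, x3], x2]
Distinct normal forms: not equal.


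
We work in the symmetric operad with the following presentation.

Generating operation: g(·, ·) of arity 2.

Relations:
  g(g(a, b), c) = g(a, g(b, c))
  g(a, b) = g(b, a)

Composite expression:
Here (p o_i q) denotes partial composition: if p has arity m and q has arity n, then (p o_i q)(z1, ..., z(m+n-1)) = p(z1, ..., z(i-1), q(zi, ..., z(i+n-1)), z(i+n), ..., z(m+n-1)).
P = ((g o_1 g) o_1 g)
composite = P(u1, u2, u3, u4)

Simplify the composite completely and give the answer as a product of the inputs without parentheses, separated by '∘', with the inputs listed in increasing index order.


u1 ∘ u2 ∘ u3 ∘ u4


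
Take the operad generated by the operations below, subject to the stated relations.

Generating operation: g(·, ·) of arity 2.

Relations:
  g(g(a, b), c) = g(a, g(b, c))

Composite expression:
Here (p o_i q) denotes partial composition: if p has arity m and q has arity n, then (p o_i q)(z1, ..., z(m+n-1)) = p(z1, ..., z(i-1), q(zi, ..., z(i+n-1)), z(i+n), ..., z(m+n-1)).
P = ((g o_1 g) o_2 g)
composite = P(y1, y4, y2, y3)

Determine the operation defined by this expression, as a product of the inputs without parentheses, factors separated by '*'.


Under associativity of g, the answer is the y's in reading order.
g(y4, y2) flattens to y4 * y2
g(y1, g(y4, y2)) flattens to y1 * y4 * y2
g(g(y1, g(y4, y2)), y3) flattens to y1 * y4 * y2 * y3

y1 * y4 * y2 * y3


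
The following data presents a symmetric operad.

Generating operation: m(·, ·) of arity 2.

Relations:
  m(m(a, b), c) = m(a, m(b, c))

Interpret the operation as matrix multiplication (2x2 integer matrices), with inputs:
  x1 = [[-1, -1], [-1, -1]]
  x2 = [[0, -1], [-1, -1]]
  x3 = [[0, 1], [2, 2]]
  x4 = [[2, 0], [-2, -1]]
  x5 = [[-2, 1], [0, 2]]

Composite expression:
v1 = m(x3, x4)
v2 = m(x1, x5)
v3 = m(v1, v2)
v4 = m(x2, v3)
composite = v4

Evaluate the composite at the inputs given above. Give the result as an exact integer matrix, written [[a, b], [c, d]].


[[4, -6], [10, -15]]


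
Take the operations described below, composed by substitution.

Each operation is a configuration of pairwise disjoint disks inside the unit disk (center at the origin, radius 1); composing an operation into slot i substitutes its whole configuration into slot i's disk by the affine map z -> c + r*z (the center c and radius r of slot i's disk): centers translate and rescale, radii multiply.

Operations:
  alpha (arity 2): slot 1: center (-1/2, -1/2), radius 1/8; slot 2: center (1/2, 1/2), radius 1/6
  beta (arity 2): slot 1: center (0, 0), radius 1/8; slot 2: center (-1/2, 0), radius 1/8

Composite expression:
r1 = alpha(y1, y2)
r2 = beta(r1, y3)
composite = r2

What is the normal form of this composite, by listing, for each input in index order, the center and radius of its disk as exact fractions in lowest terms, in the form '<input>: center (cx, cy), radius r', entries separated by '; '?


y1: center (-1/16, -1/16), radius 1/64; y2: center (1/16, 1/16), radius 1/48; y3: center (-1/2, 0), radius 1/8

Only the slot chain above each y matters under beta; compose those maps.
for y1, the 2-step affine chain lands on center (-1/16, -1/16), radius 1/64
for y2, the 2-step affine chain lands on center (1/16, 1/16), radius 1/48
for y3, the 1-step affine chain lands on center (-1/2, 0), radius 1/8
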